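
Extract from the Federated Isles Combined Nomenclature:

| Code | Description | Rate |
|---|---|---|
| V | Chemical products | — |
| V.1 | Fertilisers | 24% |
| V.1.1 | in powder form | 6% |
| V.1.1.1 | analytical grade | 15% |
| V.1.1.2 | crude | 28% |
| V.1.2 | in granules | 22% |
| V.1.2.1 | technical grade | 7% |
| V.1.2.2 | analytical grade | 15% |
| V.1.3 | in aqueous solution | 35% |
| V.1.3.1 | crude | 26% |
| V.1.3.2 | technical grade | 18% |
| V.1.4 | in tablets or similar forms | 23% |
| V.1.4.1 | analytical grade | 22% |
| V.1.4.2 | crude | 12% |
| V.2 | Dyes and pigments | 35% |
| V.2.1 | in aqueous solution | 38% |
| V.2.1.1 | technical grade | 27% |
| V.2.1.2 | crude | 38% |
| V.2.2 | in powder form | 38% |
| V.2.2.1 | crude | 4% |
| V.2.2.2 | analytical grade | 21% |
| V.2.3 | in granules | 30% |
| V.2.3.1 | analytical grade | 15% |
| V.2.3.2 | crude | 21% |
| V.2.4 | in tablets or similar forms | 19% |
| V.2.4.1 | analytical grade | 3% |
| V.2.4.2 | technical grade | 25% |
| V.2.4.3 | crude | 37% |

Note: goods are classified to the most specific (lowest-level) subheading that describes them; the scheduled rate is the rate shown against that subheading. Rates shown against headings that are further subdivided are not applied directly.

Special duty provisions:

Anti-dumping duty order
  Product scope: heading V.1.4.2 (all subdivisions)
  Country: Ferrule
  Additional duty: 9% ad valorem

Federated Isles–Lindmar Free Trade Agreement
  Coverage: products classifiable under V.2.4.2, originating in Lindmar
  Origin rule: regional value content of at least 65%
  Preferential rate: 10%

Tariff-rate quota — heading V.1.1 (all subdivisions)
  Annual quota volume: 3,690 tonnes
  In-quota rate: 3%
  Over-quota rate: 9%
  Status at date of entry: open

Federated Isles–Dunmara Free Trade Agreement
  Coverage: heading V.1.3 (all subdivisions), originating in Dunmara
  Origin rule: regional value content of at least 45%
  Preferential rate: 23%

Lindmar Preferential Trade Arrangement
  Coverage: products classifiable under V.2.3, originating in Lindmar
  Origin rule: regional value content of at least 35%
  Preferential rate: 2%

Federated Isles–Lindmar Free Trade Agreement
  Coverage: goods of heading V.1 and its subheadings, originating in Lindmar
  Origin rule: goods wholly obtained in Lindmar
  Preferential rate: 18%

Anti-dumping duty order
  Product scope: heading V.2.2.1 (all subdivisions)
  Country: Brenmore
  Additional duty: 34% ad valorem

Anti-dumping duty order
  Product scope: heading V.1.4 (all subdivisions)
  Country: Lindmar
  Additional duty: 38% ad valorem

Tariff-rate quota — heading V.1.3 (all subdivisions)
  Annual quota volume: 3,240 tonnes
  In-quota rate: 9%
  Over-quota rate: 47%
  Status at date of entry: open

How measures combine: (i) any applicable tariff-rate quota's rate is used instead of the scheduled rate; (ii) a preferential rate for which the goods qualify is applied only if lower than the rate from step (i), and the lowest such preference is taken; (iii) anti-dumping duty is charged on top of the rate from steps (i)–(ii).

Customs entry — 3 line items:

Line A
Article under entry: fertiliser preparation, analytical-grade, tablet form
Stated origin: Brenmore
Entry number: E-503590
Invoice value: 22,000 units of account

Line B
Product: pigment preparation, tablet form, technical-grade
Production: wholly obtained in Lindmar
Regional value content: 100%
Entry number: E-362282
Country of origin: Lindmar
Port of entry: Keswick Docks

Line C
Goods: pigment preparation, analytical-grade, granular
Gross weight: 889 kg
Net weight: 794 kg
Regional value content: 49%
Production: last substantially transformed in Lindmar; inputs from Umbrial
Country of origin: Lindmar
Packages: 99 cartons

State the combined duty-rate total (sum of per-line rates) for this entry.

Line A: fertiliser → V.1; tablet form → V.1.4; analytical-grade → V.1.4.1. Scheduled 22%. No special measure applies. → 22%.
Line B: pigment → V.2; tablet form → V.2.4; technical-grade → V.2.4.2. Scheduled 25%. Lindmar agreement on V.2.4.2: RVC ≥ 65% → 10% available; Lindmar agreement on V.2.3: V.2.4.2 not covered; Lindmar agreement on V.1: V.2.4.2 not covered; preferential 10%. → 10%.
Line C: pigment → V.2; granular → V.2.3; analytical-grade → V.2.3.1. Scheduled 15%. Lindmar agreement on V.2.4.2: V.2.3.1 not covered; Lindmar agreement on V.2.3: RVC ≥ 35% → 2% available; Lindmar agreement on V.1: V.2.3.1 not covered; preferential 2%. → 2%.
Sum: 22% + 10% + 2% = 34%.

34%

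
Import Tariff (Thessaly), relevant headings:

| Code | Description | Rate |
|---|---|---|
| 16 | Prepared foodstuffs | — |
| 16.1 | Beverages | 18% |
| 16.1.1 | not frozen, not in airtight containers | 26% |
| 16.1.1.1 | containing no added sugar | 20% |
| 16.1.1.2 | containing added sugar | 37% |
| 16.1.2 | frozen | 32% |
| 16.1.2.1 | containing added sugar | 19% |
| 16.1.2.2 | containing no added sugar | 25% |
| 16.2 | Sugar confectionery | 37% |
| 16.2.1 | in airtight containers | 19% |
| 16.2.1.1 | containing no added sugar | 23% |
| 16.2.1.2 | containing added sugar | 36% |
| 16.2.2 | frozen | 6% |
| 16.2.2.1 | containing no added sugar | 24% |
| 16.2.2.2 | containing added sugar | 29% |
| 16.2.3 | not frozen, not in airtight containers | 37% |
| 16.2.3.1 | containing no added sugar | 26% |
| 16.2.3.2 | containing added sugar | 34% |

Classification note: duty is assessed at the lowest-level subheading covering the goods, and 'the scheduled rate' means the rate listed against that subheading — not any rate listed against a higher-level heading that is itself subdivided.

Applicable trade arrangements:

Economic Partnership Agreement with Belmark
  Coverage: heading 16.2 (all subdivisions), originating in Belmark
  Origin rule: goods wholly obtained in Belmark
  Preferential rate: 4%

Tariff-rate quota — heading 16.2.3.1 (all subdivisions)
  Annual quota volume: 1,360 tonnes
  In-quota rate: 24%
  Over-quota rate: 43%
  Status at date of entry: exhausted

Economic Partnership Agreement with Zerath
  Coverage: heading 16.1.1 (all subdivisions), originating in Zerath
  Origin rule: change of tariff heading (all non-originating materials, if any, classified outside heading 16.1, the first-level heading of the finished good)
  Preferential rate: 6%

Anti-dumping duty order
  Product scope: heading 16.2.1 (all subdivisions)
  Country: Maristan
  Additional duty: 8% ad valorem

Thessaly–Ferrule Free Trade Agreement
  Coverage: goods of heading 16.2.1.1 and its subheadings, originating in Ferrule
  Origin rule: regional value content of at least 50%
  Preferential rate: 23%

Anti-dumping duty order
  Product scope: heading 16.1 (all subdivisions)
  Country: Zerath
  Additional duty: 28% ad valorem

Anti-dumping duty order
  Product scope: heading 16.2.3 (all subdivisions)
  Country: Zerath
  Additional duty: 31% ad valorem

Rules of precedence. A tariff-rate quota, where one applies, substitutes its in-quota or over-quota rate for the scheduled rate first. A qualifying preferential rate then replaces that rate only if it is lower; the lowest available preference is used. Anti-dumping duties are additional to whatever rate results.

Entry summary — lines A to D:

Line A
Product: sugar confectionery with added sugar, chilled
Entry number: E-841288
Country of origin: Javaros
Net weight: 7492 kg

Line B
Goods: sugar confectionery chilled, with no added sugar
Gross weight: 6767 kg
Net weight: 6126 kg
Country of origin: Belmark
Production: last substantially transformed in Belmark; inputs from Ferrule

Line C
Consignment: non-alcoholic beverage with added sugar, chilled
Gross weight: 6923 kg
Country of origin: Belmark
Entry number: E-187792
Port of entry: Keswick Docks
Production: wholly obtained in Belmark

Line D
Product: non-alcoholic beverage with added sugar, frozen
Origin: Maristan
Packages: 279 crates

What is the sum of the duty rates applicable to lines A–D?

133%

Line A: sugar confectionery → 16.2; chilled → 16.2.3; with added sugar → 16.2.3.2. Scheduled 34%. No special measure applies. → 34%.
Line B: sugar confectionery → 16.2; chilled → 16.2.3; with no added sugar → 16.2.3.1. Scheduled 26%. quota on 16.2.3.1 exhausted → over-quota 43%; Belmark agreement on 16.2: not wholly obtained. → 43%.
Line C: non-alcoholic beverage → 16.1; chilled → 16.1.1; with added sugar → 16.1.1.2. Scheduled 37%. Belmark agreement on 16.2: 16.1.1.2 not covered. → 37%.
Line D: non-alcoholic beverage → 16.1; frozen → 16.1.2; with added sugar → 16.1.2.1. Scheduled 19%. No special measure applies. → 19%.
Sum: 34% + 43% + 37% + 19% = 133%.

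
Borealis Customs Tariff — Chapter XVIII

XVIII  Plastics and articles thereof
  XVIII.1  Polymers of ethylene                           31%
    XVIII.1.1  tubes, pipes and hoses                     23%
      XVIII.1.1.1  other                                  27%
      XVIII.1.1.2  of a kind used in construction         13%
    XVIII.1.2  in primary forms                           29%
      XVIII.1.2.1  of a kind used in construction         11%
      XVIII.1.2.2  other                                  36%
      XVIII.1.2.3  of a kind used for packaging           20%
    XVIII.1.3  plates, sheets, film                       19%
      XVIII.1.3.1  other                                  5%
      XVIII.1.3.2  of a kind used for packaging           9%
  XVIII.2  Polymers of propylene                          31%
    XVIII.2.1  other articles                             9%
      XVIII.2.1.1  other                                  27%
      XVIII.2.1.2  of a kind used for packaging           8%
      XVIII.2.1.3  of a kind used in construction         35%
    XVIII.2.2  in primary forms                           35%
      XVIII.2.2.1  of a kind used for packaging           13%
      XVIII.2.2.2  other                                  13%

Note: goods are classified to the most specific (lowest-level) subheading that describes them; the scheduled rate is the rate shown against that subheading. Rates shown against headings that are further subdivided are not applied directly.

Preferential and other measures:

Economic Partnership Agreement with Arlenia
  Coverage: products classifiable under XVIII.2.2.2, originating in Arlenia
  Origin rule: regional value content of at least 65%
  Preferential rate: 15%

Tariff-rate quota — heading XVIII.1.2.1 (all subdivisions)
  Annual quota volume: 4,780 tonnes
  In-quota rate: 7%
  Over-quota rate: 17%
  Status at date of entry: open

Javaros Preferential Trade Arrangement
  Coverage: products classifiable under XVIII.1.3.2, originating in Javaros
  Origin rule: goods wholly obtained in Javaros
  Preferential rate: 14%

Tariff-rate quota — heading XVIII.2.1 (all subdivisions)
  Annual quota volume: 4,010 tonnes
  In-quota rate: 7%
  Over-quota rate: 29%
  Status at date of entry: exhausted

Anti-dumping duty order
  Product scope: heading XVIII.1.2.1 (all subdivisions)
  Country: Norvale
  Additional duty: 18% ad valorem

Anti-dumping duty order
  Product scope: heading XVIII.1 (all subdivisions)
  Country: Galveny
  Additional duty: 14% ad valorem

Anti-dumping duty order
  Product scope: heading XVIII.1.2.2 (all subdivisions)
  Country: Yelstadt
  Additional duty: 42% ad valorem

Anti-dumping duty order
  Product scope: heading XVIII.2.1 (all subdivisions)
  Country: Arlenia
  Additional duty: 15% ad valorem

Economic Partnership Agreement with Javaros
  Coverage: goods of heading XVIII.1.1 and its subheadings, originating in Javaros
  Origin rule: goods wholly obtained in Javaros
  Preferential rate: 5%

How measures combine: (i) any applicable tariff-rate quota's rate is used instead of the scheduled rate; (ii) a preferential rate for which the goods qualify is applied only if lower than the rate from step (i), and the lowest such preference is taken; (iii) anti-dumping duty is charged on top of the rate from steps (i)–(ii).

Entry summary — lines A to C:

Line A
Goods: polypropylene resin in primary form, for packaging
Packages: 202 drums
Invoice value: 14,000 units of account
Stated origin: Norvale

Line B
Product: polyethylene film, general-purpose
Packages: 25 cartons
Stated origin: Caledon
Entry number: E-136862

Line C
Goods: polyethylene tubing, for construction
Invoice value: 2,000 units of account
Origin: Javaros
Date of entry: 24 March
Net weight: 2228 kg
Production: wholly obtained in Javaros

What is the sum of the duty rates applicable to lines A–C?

Line A: polypropylene → XVIII.2; resin in primary form → XVIII.2.2; for packaging → XVIII.2.2.1. Scheduled 13%. No special measure applies. → 13%.
Line B: polyethylene → XVIII.1; film → XVIII.1.3; general-purpose → XVIII.1.3.1. Scheduled 5%. No special measure applies. → 5%.
Line C: polyethylene → XVIII.1; tubing → XVIII.1.1; for construction → XVIII.1.1.2. Scheduled 13%. Javaros agreement on XVIII.1.3.2: XVIII.1.1.2 not covered; Javaros agreement on XVIII.1.1: wholly obtained → 5% available; preferential 5%. → 5%.
Sum: 13% + 5% + 5% = 23%.

23%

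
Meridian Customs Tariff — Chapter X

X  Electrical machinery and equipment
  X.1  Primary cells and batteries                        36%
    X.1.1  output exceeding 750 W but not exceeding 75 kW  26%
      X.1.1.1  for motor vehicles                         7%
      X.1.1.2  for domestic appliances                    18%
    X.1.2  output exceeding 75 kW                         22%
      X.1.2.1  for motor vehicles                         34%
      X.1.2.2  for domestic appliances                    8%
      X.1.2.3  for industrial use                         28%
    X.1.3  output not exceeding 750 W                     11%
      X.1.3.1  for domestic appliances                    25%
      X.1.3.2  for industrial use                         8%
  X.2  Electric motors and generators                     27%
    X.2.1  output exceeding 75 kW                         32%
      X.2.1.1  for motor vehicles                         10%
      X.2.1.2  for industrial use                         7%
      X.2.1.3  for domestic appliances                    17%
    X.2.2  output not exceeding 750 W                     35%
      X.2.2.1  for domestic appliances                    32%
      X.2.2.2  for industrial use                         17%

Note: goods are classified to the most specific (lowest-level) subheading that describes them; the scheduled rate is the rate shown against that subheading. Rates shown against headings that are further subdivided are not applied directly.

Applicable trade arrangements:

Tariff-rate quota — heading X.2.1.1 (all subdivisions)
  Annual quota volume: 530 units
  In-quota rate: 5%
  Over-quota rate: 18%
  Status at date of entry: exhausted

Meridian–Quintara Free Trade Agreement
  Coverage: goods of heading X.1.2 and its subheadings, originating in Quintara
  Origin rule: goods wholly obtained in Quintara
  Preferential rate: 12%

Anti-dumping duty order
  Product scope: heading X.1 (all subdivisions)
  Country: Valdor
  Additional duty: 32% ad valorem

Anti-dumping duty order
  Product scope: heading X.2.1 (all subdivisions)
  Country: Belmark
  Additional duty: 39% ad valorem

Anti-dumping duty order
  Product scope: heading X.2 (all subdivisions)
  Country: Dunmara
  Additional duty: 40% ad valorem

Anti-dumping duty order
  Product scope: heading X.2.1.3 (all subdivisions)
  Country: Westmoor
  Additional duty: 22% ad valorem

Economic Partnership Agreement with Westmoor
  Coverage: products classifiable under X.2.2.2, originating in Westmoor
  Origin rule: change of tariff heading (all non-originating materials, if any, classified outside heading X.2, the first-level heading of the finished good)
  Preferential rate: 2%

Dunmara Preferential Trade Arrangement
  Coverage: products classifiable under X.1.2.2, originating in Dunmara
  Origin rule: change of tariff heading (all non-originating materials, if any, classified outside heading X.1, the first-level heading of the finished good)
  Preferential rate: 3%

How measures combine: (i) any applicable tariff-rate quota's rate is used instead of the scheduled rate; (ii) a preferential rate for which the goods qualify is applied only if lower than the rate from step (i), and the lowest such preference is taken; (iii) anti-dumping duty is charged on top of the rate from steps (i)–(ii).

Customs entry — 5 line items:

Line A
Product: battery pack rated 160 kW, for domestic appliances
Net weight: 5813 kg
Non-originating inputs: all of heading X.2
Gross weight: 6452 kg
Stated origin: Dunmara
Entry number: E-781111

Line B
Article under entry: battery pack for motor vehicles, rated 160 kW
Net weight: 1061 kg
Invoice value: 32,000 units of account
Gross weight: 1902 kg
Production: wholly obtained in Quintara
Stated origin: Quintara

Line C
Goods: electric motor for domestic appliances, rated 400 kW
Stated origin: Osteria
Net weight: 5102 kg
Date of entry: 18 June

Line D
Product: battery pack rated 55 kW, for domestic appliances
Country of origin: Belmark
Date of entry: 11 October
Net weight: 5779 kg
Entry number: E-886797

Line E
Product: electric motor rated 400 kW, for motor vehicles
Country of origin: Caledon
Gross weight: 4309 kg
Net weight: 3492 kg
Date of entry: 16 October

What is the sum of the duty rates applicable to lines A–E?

Line A: battery pack → X.1; rated 160 kW → X.1.2; for domestic appliances → X.1.2.2. Scheduled 8%. Dunmara agreement on X.1.2.2: CTH met → 3% available; preferential 3%. → 3%.
Line B: battery pack → X.1; rated 160 kW → X.1.2; for motor vehicles → X.1.2.1. Scheduled 34%. Quintara agreement on X.1.2: wholly obtained → 12% available; preferential 12%. → 12%.
Line C: electric motor → X.2; rated 400 kW → X.2.1; for domestic appliances → X.2.1.3. Scheduled 17%. No special measure applies. → 17%.
Line D: battery pack → X.1; rated 55 kW → X.1.1; for domestic appliances → X.1.1.2. Scheduled 18%. No special measure applies. → 18%.
Line E: electric motor → X.2; rated 400 kW → X.2.1; for motor vehicles → X.2.1.1. Scheduled 10%. quota on X.2.1.1 exhausted → over-quota 18%. → 18%.
Sum: 3% + 12% + 17% + 18% + 18% = 68%.

68%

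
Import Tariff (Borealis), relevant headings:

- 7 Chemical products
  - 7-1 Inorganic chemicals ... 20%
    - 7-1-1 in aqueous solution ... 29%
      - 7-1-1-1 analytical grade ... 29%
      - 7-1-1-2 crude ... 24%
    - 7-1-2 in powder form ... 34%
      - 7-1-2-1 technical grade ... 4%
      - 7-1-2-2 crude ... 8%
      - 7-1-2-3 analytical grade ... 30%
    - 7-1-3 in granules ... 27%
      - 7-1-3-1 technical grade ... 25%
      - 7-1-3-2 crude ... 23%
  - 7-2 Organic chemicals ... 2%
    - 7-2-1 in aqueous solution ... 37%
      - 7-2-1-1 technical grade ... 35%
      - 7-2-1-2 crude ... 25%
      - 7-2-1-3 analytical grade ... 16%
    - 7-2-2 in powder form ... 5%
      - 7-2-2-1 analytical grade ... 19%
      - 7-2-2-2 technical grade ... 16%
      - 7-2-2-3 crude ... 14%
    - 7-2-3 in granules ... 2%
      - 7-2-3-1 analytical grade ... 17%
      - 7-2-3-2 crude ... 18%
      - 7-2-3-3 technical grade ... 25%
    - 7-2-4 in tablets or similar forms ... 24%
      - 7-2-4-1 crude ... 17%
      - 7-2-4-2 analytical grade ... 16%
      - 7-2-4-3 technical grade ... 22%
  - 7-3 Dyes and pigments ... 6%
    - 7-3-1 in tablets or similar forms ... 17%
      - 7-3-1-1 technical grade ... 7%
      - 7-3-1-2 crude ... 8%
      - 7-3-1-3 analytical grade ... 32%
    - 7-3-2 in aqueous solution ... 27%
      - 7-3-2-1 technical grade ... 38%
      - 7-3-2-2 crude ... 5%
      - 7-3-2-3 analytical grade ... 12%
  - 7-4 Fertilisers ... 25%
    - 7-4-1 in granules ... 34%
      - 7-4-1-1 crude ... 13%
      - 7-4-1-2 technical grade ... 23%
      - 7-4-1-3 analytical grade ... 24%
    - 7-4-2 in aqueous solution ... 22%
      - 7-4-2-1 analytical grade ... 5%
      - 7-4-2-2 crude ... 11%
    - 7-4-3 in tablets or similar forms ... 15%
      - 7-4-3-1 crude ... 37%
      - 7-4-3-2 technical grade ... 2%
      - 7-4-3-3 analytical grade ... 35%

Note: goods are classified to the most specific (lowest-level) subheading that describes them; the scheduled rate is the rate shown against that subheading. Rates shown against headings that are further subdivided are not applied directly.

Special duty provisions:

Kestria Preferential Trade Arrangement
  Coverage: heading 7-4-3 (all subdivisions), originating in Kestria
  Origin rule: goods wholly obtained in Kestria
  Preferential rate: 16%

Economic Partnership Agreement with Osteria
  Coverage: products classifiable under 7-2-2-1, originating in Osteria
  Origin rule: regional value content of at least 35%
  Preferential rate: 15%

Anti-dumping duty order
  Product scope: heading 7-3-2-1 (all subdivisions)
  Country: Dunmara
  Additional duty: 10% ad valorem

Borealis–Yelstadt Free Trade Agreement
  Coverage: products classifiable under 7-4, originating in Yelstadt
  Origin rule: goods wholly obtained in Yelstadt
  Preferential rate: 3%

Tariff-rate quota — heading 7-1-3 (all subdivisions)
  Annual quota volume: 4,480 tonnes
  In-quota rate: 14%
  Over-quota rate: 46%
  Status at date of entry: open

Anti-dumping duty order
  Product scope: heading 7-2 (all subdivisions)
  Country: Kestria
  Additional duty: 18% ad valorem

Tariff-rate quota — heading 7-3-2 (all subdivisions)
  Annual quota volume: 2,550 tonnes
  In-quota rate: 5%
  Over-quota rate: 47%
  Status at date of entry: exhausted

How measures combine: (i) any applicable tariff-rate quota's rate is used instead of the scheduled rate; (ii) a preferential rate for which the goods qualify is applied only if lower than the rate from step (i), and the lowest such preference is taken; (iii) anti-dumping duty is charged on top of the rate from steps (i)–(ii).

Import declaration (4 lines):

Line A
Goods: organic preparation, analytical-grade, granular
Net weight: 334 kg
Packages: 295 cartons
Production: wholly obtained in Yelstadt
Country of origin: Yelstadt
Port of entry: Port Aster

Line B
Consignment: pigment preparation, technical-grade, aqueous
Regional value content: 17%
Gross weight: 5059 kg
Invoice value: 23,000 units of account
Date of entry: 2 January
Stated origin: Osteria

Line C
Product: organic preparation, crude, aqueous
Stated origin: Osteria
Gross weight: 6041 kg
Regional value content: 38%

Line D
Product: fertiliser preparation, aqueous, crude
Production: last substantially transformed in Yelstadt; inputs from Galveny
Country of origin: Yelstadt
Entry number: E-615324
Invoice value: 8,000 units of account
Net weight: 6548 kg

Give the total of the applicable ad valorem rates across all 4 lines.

Line A: organic → 7-2; granular → 7-2-3; analytical-grade → 7-2-3-1. Scheduled 17%. Yelstadt agreement on 7-4: 7-2-3-1 not covered. → 17%.
Line B: pigment → 7-3; aqueous → 7-3-2; technical-grade → 7-3-2-1. Scheduled 38%. quota on 7-3-2 exhausted → over-quota 47%; Osteria agreement on 7-2-2-1: 7-3-2-1 not covered. → 47%.
Line C: organic → 7-2; aqueous → 7-2-1; crude → 7-2-1-2. Scheduled 25%. Osteria agreement on 7-2-2-1: 7-2-1-2 not covered. → 25%.
Line D: fertiliser → 7-4; aqueous → 7-4-2; crude → 7-4-2-2. Scheduled 11%. Yelstadt agreement on 7-4: not wholly obtained. → 11%.
Sum: 17% + 47% + 25% + 11% = 100%.

100%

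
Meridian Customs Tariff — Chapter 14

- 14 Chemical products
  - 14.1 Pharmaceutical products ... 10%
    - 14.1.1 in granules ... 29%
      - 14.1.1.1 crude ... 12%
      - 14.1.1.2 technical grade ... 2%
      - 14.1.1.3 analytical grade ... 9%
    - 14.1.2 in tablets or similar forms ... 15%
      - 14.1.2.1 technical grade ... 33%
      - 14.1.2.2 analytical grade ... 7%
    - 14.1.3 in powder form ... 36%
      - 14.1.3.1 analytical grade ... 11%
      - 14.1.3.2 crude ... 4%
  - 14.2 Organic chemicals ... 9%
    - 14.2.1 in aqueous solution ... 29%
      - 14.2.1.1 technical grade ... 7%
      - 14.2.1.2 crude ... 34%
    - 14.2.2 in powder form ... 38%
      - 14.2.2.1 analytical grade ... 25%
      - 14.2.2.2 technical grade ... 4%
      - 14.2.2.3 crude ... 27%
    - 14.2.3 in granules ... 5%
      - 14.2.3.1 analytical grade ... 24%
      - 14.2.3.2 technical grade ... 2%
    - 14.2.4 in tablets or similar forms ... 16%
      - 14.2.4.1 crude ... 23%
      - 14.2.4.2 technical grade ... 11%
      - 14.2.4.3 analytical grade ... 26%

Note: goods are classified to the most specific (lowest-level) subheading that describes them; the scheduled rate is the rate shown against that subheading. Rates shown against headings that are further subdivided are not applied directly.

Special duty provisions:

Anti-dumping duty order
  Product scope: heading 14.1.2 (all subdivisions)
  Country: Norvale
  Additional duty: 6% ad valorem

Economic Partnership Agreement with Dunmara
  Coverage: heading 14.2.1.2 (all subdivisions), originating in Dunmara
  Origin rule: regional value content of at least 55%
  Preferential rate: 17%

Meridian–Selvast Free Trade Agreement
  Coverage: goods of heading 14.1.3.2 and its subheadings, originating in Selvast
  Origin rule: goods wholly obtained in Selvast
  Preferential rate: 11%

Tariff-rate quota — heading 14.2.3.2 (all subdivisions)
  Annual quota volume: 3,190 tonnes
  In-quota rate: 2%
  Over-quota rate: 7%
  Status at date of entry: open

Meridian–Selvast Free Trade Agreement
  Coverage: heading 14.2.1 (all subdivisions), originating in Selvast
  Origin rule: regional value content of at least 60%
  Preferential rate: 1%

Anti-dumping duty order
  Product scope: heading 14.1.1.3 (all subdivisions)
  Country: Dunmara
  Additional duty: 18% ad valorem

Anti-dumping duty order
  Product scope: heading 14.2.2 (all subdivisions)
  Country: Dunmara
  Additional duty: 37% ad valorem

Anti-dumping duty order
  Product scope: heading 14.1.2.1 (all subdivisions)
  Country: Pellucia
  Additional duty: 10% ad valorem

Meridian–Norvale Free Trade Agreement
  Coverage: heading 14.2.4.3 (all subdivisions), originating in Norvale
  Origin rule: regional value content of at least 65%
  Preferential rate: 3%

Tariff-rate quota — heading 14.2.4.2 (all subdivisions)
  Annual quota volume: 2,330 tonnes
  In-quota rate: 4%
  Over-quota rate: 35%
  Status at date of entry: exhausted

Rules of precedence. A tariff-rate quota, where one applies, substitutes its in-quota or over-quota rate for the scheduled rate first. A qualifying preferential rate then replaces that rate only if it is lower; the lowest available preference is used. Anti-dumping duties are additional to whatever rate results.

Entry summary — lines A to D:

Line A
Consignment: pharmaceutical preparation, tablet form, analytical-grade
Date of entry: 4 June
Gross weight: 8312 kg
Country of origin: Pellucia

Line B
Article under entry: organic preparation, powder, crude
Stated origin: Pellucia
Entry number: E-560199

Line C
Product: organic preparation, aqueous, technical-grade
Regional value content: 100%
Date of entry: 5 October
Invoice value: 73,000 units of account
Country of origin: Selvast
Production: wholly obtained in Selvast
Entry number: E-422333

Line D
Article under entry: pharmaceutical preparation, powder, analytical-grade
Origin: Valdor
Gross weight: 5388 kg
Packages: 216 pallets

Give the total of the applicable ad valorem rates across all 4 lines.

46%

Line A: pharmaceutical → 14.1; tablet form → 14.1.2; analytical-grade → 14.1.2.2. Scheduled 7%. No special measure applies. → 7%.
Line B: organic → 14.2; powder → 14.2.2; crude → 14.2.2.3. Scheduled 27%. No special measure applies. → 27%.
Line C: organic → 14.2; aqueous → 14.2.1; technical-grade → 14.2.1.1. Scheduled 7%. Selvast agreement on 14.1.3.2: 14.2.1.1 not covered; Selvast agreement on 14.2.1: RVC ≥ 60% → 1% available; preferential 1%. → 1%.
Line D: pharmaceutical → 14.1; powder → 14.1.3; analytical-grade → 14.1.3.1. Scheduled 11%. No special measure applies. → 11%.
Sum: 7% + 27% + 1% + 11% = 46%.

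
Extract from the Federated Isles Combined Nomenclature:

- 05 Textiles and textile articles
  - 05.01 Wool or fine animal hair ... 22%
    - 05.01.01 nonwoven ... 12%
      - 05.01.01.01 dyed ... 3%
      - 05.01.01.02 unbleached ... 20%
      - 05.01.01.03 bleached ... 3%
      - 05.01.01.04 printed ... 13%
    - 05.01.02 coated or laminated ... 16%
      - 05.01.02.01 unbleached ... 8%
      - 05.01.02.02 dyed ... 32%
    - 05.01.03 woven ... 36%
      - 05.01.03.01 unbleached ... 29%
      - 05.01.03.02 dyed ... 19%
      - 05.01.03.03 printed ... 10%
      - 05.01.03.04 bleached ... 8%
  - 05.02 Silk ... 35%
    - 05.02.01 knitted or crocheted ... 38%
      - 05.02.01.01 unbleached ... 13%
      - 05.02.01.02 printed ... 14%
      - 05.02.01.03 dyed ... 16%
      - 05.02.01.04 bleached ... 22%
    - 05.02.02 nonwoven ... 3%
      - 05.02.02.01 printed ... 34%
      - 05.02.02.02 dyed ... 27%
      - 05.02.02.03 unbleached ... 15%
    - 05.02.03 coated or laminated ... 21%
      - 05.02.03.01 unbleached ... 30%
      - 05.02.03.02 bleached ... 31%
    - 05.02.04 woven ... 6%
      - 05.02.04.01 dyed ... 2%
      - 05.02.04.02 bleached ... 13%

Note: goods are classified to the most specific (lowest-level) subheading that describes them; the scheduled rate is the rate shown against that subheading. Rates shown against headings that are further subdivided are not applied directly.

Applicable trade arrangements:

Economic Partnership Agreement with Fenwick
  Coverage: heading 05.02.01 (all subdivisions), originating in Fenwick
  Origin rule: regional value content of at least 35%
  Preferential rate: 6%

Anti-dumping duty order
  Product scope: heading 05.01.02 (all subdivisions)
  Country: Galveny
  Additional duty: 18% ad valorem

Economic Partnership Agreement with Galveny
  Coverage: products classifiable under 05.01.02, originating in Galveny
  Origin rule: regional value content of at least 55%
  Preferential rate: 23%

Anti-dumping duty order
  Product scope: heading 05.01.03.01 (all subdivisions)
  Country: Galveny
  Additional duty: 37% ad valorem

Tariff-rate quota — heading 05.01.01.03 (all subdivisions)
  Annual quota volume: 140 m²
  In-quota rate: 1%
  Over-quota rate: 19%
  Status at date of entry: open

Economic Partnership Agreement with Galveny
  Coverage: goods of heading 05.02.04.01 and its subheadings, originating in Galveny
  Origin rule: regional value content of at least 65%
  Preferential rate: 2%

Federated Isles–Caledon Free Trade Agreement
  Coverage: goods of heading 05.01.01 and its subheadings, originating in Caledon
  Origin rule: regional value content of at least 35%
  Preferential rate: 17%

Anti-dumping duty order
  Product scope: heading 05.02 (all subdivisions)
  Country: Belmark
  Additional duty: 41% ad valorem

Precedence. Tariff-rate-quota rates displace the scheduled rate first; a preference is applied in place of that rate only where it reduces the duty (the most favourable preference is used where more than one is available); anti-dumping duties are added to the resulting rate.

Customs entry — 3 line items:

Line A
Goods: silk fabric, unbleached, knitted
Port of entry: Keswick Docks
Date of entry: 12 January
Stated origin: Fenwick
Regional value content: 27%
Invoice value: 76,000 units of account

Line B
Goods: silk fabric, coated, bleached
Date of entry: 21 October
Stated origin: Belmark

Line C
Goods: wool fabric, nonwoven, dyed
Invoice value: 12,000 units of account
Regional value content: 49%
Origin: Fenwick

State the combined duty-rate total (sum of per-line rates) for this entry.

88%

Line A: silk → 05.02; knitted → 05.02.01; unbleached → 05.02.01.01. Scheduled 13%. Fenwick agreement on 05.02.01: RVC < 35%. → 13%.
Line B: silk → 05.02; coated → 05.02.03; bleached → 05.02.03.02. Scheduled 31%. anti-dumping (Belmark, 05.02): +41%; total 31% + 41% = 72%. → 72%.
Line C: wool → 05.01; nonwoven → 05.01.01; dyed → 05.01.01.01. Scheduled 3%. Fenwick agreement on 05.02.01: 05.01.01.01 not covered. → 3%.
Sum: 13% + 72% + 3% = 88%.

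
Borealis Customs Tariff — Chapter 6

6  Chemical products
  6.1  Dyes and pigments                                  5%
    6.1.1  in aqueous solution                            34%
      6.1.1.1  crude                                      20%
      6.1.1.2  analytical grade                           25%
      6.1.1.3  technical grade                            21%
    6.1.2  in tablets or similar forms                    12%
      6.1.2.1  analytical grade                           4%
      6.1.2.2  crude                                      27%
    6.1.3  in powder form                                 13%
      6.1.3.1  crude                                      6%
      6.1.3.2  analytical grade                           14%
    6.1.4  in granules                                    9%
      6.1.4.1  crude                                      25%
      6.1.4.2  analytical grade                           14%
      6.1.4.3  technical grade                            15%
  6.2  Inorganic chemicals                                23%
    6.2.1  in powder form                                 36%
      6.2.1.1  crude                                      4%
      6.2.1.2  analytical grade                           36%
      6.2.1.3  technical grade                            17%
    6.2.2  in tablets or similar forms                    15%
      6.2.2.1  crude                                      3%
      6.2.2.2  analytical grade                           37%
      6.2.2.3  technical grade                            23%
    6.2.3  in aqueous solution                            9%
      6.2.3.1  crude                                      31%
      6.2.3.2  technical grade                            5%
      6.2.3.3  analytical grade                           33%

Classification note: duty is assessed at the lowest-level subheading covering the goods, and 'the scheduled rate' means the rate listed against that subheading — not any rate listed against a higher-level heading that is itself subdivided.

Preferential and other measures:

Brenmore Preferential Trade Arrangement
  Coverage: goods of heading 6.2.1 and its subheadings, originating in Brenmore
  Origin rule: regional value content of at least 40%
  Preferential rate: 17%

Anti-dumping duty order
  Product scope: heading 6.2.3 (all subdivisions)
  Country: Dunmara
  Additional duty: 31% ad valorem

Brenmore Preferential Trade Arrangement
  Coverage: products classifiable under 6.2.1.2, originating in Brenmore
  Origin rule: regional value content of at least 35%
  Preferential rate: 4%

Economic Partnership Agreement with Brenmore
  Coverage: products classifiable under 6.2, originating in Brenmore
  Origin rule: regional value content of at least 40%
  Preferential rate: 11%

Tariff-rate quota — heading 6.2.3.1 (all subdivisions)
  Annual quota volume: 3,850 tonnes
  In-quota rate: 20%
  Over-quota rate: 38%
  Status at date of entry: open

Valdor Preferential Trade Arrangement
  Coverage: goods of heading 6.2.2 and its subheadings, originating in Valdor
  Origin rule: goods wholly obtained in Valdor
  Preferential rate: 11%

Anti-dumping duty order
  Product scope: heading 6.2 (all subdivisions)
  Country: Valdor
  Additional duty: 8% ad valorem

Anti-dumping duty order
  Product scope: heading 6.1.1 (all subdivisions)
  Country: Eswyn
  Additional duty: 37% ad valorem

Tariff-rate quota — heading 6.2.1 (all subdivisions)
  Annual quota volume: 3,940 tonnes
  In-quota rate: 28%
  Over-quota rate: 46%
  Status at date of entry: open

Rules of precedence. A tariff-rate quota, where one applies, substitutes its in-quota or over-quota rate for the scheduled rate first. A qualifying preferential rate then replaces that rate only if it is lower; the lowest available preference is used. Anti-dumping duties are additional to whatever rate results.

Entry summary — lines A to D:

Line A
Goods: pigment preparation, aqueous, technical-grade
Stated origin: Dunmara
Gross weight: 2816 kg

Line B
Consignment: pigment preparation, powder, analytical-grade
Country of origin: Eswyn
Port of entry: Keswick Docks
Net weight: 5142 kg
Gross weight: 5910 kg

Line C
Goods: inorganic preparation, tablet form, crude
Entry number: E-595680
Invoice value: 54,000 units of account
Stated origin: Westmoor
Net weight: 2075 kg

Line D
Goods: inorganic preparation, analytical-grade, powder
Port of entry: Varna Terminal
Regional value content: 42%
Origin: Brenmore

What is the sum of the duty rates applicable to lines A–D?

Line A: pigment → 6.1; aqueous → 6.1.1; technical-grade → 6.1.1.3. Scheduled 21%. No special measure applies. → 21%.
Line B: pigment → 6.1; powder → 6.1.3; analytical-grade → 6.1.3.2. Scheduled 14%. No special measure applies. → 14%.
Line C: inorganic → 6.2; tablet form → 6.2.2; crude → 6.2.2.1. Scheduled 3%. No special measure applies. → 3%.
Line D: inorganic → 6.2; powder → 6.2.1; analytical-grade → 6.2.1.2. Scheduled 36%. quota on 6.2.1 open → in-quota 28%; Brenmore agreement on 6.2.1: RVC ≥ 40% → 17% available; Brenmore agreement on 6.2.1.2: RVC ≥ 35% → 4% available; Brenmore agreement on 6.2: RVC ≥ 40% → 11% available; preferential 4%. → 4%.
Sum: 21% + 14% + 3% + 4% = 42%.

42%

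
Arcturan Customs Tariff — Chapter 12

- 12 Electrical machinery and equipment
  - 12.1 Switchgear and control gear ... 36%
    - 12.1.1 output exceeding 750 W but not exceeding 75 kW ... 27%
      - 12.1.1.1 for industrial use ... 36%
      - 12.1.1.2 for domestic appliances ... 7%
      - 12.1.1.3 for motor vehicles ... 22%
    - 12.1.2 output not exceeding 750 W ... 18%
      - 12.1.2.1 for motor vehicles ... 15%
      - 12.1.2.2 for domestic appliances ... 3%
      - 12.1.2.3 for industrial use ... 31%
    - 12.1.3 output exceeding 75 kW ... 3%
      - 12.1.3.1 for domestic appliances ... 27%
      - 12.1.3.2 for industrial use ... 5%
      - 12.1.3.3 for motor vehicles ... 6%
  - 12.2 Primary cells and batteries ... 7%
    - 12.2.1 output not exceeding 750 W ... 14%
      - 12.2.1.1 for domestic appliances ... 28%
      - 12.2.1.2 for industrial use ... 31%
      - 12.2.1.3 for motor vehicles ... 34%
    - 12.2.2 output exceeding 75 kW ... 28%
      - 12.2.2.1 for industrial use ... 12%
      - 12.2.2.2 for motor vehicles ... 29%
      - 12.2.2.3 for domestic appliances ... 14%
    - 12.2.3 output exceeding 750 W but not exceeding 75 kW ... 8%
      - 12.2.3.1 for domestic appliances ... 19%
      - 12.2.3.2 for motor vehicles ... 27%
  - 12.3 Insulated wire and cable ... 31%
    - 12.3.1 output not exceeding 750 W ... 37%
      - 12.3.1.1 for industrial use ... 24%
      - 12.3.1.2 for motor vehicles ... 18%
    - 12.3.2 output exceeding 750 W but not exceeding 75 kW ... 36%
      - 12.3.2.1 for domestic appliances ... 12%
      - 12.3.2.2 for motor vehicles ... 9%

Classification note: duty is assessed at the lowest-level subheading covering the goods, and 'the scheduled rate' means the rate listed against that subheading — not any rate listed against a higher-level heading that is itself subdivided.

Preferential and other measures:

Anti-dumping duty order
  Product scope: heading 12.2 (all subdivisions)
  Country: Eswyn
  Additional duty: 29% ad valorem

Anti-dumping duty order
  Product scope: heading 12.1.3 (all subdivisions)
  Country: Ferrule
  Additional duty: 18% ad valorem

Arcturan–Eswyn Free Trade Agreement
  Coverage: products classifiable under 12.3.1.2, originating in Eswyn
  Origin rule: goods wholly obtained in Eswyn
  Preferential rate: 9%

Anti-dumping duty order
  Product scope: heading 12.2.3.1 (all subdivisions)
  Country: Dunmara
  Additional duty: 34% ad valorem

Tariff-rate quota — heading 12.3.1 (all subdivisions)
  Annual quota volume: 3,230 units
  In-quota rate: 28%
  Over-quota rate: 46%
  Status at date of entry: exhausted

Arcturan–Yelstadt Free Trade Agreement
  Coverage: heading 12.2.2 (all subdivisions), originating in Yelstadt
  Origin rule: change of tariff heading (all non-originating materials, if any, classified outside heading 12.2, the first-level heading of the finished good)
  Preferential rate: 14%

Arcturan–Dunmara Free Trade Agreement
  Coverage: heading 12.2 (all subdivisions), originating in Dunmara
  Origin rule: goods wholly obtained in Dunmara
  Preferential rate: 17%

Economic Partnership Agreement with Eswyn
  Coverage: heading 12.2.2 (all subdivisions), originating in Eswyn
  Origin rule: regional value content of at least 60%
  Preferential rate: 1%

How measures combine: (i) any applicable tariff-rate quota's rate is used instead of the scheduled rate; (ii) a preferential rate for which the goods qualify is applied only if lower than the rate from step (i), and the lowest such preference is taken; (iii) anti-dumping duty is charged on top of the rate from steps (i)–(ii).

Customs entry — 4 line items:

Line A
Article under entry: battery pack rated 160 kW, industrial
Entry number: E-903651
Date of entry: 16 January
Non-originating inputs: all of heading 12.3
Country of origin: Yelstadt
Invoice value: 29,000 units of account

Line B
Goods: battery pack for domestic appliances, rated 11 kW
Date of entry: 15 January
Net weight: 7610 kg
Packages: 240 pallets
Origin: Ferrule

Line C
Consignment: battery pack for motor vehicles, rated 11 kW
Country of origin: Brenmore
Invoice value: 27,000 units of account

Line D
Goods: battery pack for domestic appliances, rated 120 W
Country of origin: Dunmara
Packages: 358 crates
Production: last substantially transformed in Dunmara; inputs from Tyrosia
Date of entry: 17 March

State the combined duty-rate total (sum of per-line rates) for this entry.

86%

Line A: battery pack → 12.2; rated 160 kW → 12.2.2; industrial → 12.2.2.1. Scheduled 12%. Yelstadt agreement on 12.2.2: CTH met → 14% available; preference 14% not lower than 12% → no reduction. → 12%.
Line B: battery pack → 12.2; rated 11 kW → 12.2.3; for domestic appliances → 12.2.3.1. Scheduled 19%. No special measure applies. → 19%.
Line C: battery pack → 12.2; rated 11 kW → 12.2.3; for motor vehicles → 12.2.3.2. Scheduled 27%. No special measure applies. → 27%.
Line D: battery pack → 12.2; rated 120 W → 12.2.1; for domestic appliances → 12.2.1.1. Scheduled 28%. Dunmara agreement on 12.2: not wholly obtained. → 28%.
Sum: 12% + 19% + 27% + 28% = 86%.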